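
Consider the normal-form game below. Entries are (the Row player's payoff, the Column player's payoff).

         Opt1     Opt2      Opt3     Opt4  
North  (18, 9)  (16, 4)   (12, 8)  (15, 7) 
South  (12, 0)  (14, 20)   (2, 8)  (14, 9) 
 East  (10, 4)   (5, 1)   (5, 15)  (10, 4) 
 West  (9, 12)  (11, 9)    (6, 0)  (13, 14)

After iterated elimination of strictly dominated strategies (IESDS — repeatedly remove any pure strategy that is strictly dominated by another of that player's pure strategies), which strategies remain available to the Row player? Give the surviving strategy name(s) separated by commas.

North

For the Row player, North strictly dominates South on the remaining columns (Opt1: 18>12, Opt2: 16>14, Opt3: 12>2, Opt4: 15>14); eliminate South.
The Row player's strategy East is strictly dominated by North (Opt1: 18>10, Opt2: 16>5, Opt3: 12>5, Opt4: 15>10) and is removed.
The Row player's strategy West is strictly dominated by North (Opt1: 18>9, Opt2: 16>11, Opt3: 12>6, Opt4: 15>13) and is removed.
For the Column player, Opt1 strictly dominates Opt2 on the remaining rows (North: 9>4); eliminate Opt2.
Column Opt3 is eliminated: Opt1 beats it against every remaining row (North: 9>8).
The Column player's strategy Opt4 is strictly dominated by Opt1 (North: 9>7) and is removed.
Among the remaining strategies, none is strictly dominated by another pure strategy of the same player, so the elimination stops.
Surviving strategies — the Row player: {North}; the Column player: {Opt1}.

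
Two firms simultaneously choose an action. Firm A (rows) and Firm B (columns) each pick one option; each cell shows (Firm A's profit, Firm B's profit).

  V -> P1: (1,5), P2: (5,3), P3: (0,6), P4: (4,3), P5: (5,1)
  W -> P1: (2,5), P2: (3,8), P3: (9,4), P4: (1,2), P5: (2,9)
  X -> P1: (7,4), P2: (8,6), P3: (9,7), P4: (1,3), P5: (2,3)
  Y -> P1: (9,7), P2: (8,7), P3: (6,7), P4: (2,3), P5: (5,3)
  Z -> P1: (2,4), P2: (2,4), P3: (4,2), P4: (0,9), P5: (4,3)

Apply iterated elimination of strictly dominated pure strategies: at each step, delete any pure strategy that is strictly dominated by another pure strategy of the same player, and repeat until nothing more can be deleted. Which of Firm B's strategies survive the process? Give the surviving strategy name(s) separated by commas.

Firm A's strategy Z is strictly dominated by Y (P1: 9>2, P2: 8>2, P3: 6>4, P4: 2>0, P5: 5>4) and is removed.
Column P4 is eliminated: P1 beats it against every remaining row (V: 5>3, W: 5>2, X: 4>3, Y: 7>3).
Among the remaining strategies, none is strictly dominated by another pure strategy of the same player, so the elimination stops.
Surviving strategies — Firm A: {V, W, X, Y}; Firm B: {P1, P2, P3, P5}.

P1, P2, P3, P5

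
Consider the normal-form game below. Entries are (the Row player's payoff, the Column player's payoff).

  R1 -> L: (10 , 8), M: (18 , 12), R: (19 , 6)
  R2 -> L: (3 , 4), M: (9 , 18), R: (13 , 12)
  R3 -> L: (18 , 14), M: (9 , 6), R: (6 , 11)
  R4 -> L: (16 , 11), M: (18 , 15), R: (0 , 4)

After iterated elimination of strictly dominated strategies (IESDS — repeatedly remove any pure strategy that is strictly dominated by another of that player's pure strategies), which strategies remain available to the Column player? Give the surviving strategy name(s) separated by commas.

The Row player's strategy R2 is strictly dominated by R1 (L: 10>3, M: 18>9, R: 19>13) and is removed.
Column R is eliminated: L beats it against every remaining row (R1: 8>6, R3: 14>11, R4: 11>4).
Among the remaining strategies, none is strictly dominated by another pure strategy of the same player, so the elimination stops.
Surviving strategies — the Row player: {R1, R3, R4}; the Column player: {L, M}.

L, M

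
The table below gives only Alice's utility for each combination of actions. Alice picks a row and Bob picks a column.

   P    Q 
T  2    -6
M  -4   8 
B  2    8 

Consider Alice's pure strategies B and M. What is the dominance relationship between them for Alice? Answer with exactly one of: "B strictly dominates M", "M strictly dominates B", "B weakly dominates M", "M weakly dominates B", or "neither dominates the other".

B's payoffs vs M's, by Bob's action — P: 2>-4, Q: 8=8.
B is at least as good everywhere and strictly better somewhere (tied only at Q), so B weakly but not strictly dominates M.

B weakly dominates M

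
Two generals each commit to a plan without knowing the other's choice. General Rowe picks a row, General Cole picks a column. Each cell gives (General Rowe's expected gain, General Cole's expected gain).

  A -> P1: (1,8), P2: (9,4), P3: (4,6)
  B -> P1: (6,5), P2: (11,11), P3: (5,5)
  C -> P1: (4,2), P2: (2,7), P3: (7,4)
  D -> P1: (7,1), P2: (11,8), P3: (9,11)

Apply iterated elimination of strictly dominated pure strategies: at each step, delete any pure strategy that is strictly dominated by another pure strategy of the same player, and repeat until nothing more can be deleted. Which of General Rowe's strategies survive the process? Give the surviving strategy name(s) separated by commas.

For General Rowe, B strictly dominates A on the remaining columns (P1: 6>1, P2: 11>9, P3: 5>4); eliminate A.
For General Rowe, D strictly dominates C on the remaining columns (P1: 7>4, P2: 11>2, P3: 9>7); eliminate C.
For General Cole, P2 strictly dominates P1 on the remaining rows (B: 11>5, D: 8>1); eliminate P1.
Among the remaining strategies, none is strictly dominated by another pure strategy of the same player, so the elimination stops.
Surviving strategies — General Rowe: {B, D}; General Cole: {P2, P3}.

B, D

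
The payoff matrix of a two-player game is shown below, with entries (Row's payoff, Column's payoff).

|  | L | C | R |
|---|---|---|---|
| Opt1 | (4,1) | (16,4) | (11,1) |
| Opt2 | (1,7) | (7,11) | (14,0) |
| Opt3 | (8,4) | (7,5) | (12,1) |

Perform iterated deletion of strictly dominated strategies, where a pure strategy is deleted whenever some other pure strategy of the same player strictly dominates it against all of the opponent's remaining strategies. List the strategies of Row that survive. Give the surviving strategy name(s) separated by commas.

Opt1

Column L is eliminated: C beats it against every remaining row (Opt1: 4>1, Opt2: 11>7, Opt3: 5>4).
For Column, C strictly dominates R on the remaining rows (Opt1: 4>1, Opt2: 11>0, Opt3: 5>1); eliminate R.
For Row, Opt1 strictly dominates Opt2 on the remaining columns (C: 16>7); eliminate Opt2.
Row Opt3 is eliminated: Opt1 beats it against every remaining column (C: 16>7).
Among the remaining strategies, none is strictly dominated by another pure strategy of the same player, so the elimination stops.
Surviving strategies — Row: {Opt1}; Column: {C}.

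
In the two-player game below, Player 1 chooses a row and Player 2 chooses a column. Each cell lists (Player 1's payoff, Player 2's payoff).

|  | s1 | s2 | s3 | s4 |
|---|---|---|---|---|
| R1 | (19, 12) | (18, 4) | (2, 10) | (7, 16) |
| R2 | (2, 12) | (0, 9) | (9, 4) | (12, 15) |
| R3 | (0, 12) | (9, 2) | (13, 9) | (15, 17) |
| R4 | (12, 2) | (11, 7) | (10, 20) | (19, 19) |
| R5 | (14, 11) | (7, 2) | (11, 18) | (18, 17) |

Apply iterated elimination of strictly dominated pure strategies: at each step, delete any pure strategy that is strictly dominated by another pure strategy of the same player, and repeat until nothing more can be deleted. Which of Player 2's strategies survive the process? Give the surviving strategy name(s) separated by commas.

s3, s4

For Player 1, R4 strictly dominates R2 on the remaining columns (s1: 12>2, s2: 11>0, s3: 10>9, s4: 19>12); eliminate R2.
Column s1 is eliminated: s4 beats it against every remaining row (R1: 16>12, R3: 17>12, R4: 19>2, R5: 17>11).
For Player 2, s3 strictly dominates s2 on the remaining rows (R1: 10>4, R3: 9>2, R4: 20>7, R5: 18>2); eliminate s2.
Row R1 is eliminated: R3 beats it against every remaining column (s3: 13>2, s4: 15>7).
Among the remaining strategies, none is strictly dominated by another pure strategy of the same player, so the elimination stops.
Surviving strategies — Player 1: {R3, R4, R5}; Player 2: {s3, s4}.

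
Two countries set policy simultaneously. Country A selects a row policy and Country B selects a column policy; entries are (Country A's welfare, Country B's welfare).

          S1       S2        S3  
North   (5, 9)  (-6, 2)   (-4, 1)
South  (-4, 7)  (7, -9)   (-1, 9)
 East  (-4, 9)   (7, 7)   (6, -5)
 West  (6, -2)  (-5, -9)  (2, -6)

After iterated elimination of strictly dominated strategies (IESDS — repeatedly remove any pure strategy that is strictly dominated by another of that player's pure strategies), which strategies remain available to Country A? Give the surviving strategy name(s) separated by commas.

West

Country A's strategy North is strictly dominated by West (S1: 6>5, S2: -5>-6, S3: 2>-4) and is removed.
Column S2 is eliminated: S1 beats it against every remaining row (South: 7>-9, East: 9>7, West: -2>-9).
Country A's strategy South is strictly dominated by West (S1: 6>-4, S3: 2>-1) and is removed.
Column S3 is eliminated: S1 beats it against every remaining row (East: 9>-5, West: -2>-6).
Row East is eliminated: West beats it against every remaining column (S1: 6>-4).
Among the remaining strategies, none is strictly dominated by another pure strategy of the same player, so the elimination stops.
Surviving strategies — Country A: {West}; Country B: {S1}.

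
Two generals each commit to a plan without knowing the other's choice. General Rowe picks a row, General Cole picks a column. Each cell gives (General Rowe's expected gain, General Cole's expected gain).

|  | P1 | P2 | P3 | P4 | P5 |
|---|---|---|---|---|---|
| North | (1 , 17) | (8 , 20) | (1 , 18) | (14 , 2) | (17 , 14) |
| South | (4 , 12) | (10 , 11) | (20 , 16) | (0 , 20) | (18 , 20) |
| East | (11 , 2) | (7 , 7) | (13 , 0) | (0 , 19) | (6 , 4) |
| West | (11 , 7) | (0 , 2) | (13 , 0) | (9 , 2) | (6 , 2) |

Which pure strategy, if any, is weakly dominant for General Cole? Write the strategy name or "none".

P1 fails to dominate P2 at North (17<20).
P2 fails to dominate P1 at South (11<12).
P3 fails to dominate P1 at East (0<2).
P4 fails to dominate P1 at North (2<17).
P5 fails to dominate P1 at North (14<17).
No single strategy dominates all the others.

none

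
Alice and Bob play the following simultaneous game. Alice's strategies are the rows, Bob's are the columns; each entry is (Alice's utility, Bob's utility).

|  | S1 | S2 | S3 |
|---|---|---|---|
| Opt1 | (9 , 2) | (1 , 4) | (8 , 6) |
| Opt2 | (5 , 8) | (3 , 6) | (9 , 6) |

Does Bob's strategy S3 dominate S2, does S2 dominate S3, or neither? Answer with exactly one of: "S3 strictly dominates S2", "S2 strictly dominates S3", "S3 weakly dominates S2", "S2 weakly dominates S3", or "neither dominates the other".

Compare S3 to S2 across each choice by Alice: Opt1: 6>4, Opt2: 6=6.
S3 is at least as good everywhere and strictly better somewhere (tied only at Opt2), so S3 weakly but not strictly dominates S2.

S3 weakly dominates S2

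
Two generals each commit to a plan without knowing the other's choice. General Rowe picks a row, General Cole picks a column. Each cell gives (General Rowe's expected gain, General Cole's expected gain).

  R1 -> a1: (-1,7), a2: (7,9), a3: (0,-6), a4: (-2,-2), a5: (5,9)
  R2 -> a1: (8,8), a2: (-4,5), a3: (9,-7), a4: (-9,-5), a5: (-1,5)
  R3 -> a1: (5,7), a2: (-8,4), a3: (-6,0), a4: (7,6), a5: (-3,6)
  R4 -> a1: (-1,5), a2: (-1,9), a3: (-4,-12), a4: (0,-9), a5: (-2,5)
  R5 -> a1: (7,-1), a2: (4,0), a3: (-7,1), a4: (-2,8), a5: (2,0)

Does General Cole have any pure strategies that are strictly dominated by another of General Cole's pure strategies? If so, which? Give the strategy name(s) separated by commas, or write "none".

a3

Nothing dominates a1: a2 at R2 (8>5); a3 at R1 (7>-6); a4 at R1 (7>-2); a5 at R2 (8>5).
Nothing dominates a2: a1 at R1 (9>7); a3 at R1 (9>-6); a4 at R1 (9>-2); a5 at R1 (9=9).
a4 strictly dominates a3 — R1: -2>-6, R2: -5>-7, R3: 6>0, R4: -9>-12, R5: 8>1.
a4 is not dominated — it holds its own against a1 at R5 (8>-1); a2 at R3 (6>4); a3 at R1 (-2>-6); a5 at R3 (6=6).
a5 is not dominated — it holds its own against a1 at R1 (9>7); a2 at R1 (9=9); a3 at R1 (9>-6); a4 at R1 (9>-2).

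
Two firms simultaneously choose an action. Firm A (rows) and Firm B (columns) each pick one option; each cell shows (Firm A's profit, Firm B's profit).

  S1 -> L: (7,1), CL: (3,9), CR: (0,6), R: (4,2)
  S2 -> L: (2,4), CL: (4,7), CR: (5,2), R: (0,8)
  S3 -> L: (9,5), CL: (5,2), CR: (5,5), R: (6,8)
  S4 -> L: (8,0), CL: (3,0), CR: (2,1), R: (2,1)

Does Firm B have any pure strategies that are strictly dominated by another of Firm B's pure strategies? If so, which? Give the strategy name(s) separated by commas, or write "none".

L: dominated, since R does at least as well everywhere (S1: 2>1, S2: 8>4, S3: 8>5, S4: 1>0).
CL: no other strategy beats it everywhere (L at S1 (9>1); CR at S1 (9>6); R at S1 (9>2)).
CR: no other strategy beats it everywhere (L at S1 (6>1); CL at S3 (5>2); R at S1 (6>2)).
R is not dominated — it holds its own against L at S1 (2>1); CL at S2 (8>7); CR at S2 (8>2).

L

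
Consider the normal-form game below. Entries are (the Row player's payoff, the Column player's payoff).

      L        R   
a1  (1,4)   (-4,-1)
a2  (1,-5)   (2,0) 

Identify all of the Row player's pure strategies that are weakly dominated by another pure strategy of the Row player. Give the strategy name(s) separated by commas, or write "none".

a1: dominated, since a2 does at least as well everywhere (L: 1=1, R: 2>-4).
Nothing dominates a2: a1 at R (2>-4).

a1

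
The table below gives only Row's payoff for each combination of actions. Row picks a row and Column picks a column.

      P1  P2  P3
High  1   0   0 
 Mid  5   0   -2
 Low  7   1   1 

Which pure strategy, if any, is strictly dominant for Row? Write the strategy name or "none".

Low vs High: P1: 7>1, P2: 1>0, P3: 1>0.
Low vs Mid: P1: 7>5, P2: 1>0, P3: 1>-2.
Low strictly beats every other strategy against every opponent action, so it is strictly dominant.

Low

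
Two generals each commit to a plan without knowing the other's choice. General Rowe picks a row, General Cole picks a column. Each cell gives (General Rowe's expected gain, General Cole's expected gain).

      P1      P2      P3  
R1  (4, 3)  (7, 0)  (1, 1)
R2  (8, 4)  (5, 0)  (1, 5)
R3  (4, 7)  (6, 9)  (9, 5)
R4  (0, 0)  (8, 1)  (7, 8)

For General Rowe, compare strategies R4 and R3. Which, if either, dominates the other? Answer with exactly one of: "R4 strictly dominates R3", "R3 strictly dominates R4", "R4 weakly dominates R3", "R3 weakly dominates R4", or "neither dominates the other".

neither dominates the other

Compare R4 to R3 across each choice by General Cole: P1: 0<4, P2: 8>6, P3: 7<9.
R4 does better at P2 but worse at P1, P3; neither strategy dominates the other.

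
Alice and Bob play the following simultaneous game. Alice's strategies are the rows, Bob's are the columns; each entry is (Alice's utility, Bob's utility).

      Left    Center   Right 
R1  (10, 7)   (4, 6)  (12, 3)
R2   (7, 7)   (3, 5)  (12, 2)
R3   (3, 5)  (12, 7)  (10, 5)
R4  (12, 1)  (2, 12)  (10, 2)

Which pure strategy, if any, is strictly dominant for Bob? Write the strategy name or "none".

Left fails to dominate Center at R3 (5<7).
Center fails to dominate Left at R1 (6<7).
Right fails to dominate Left at R1 (3<7).
No single strategy dominates all the others.

none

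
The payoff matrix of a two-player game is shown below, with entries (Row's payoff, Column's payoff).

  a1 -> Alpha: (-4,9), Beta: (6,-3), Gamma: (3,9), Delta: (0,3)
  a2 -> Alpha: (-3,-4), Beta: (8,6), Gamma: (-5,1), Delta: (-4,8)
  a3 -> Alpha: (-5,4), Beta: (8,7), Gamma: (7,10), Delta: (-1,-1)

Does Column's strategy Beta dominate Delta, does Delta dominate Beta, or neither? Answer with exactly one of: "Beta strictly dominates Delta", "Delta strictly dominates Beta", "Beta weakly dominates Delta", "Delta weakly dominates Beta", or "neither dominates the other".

Compare Beta to Delta across each choice by Row: a1: -3<3, a2: 6<8, a3: 7>-1.
Beta does better at a3 but worse at a1, a2; neither strategy dominates the other.

neither dominates the other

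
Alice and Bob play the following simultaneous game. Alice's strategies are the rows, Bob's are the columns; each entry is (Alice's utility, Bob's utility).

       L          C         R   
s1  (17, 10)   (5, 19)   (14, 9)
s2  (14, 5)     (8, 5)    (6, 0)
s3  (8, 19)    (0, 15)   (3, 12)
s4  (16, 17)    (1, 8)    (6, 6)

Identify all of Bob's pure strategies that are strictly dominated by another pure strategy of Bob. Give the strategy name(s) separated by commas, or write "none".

Nothing dominates L: C at s2 (5=5); R at s1 (10>9).
C is not dominated — it holds its own against L at s1 (19>10); R at s1 (19>9).
L strictly dominates R — s1: 10>9, s2: 5>0, s3: 19>12, s4: 17>6.

R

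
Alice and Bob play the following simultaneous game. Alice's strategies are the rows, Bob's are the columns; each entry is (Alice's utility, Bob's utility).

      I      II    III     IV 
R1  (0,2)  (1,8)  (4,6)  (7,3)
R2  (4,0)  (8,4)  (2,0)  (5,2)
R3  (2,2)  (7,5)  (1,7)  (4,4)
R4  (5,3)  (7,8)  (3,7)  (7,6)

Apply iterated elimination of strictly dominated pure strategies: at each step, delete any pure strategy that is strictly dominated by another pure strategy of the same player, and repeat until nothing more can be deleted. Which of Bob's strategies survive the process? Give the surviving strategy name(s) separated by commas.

For Alice, R2 strictly dominates R3 on the remaining columns (I: 4>2, II: 8>7, III: 2>1, IV: 5>4); eliminate R3.
Column I is eliminated: II beats it against every remaining row (R1: 8>2, R2: 4>0, R4: 8>3).
Bob's strategy III is strictly dominated by II (R1: 8>6, R2: 4>0, R4: 8>7) and is removed.
For Bob, II strictly dominates IV on the remaining rows (R1: 8>3, R2: 4>2, R4: 8>6); eliminate IV.
For Alice, R2 strictly dominates R1 on the remaining columns (II: 8>1); eliminate R1.
Row R4 is eliminated: R2 beats it against every remaining column (II: 8>7).
Among the remaining strategies, none is strictly dominated by another pure strategy of the same player, so the elimination stops.
Surviving strategies — Alice: {R2}; Bob: {II}.

II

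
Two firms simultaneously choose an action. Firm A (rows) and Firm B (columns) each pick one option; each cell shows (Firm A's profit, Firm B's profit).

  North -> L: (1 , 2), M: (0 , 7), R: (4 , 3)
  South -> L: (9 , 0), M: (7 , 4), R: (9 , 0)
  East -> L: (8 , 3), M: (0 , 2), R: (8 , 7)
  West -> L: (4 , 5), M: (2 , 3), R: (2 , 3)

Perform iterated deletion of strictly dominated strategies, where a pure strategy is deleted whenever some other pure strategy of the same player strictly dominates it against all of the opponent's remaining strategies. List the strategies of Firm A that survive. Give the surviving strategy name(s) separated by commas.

South

Firm A's strategy North is strictly dominated by South (L: 9>1, M: 7>0, R: 9>4) and is removed.
For Firm A, South strictly dominates East on the remaining columns (L: 9>8, M: 7>0, R: 9>8); eliminate East.
Row West is eliminated: South beats it against every remaining column (L: 9>4, M: 7>2, R: 9>2).
For Firm B, M strictly dominates L on the remaining rows (South: 4>0); eliminate L.
Firm B's strategy R is strictly dominated by M (South: 4>0) and is removed.
Among the remaining strategies, none is strictly dominated by another pure strategy of the same player, so the elimination stops.
Surviving strategies — Firm A: {South}; Firm B: {M}.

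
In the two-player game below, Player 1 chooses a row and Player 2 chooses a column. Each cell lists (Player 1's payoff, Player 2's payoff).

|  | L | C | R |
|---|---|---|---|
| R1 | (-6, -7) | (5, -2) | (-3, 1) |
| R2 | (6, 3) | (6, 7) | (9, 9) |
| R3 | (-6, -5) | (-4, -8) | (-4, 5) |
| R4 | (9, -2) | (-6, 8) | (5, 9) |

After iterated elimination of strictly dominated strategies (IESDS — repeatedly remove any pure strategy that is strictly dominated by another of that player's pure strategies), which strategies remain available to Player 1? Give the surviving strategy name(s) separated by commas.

R2

Row R1 is eliminated: R2 beats it against every remaining column (L: 6>-6, C: 6>5, R: 9>-3).
Player 1's strategy R3 is strictly dominated by R2 (L: 6>-6, C: 6>-4, R: 9>-4) and is removed.
Player 2's strategy L is strictly dominated by C (R2: 7>3, R4: 8>-2) and is removed.
Player 1's strategy R4 is strictly dominated by R2 (C: 6>-6, R: 9>5) and is removed.
Player 2's strategy C is strictly dominated by R (R2: 9>7) and is removed.
Among the remaining strategies, none is strictly dominated by another pure strategy of the same player, so the elimination stops.
Surviving strategies — Player 1: {R2}; Player 2: {R}.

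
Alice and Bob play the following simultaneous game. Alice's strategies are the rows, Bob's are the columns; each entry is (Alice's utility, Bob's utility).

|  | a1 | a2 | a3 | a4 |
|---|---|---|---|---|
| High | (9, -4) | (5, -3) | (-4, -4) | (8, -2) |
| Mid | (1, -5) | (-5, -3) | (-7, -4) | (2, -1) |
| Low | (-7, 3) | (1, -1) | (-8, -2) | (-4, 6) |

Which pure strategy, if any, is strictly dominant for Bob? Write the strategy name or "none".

a4

a4 vs a1: High: -2>-4, Mid: -1>-5, Low: 6>3.
a4 vs a2: High: -2>-3, Mid: -1>-3, Low: 6>-1.
a4 vs a3: High: -2>-4, Mid: -1>-4, Low: 6>-2.
a4 strictly beats every other strategy against every opponent action, so it is strictly dominant.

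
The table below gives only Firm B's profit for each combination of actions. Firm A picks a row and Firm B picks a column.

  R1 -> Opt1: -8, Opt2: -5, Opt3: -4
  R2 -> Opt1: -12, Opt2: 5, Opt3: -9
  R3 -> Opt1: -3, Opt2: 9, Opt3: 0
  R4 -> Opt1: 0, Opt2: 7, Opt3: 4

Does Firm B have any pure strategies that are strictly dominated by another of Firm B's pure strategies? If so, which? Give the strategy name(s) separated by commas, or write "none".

Opt1

Opt1: dominated, since Opt2 does at least as well everywhere (R1: -5>-8, R2: 5>-12, R3: 9>-3, R4: 7>0).
Nothing dominates Opt2: Opt1 at R1 (-5>-8); Opt3 at R2 (5>-9).
Opt3 is not dominated — it holds its own against Opt1 at R1 (-4>-8); Opt2 at R1 (-4>-5).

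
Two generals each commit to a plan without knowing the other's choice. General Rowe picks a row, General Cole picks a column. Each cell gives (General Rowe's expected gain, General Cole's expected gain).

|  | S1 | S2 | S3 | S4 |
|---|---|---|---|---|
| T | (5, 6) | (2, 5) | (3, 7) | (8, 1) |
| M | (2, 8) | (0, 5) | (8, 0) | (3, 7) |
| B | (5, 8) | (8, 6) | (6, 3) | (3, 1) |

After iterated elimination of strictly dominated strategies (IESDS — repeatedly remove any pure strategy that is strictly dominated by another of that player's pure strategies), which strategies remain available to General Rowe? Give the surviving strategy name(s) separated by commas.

Column S2 is eliminated: S1 beats it against every remaining row (T: 6>5, M: 8>5, B: 8>6).
For General Cole, S1 strictly dominates S4 on the remaining rows (T: 6>1, M: 8>7, B: 8>1); eliminate S4.
Among the remaining strategies, none is strictly dominated by another pure strategy of the same player, so the elimination stops.
Surviving strategies — General Rowe: {T, M, B}; General Cole: {S1, S3}.

T, M, B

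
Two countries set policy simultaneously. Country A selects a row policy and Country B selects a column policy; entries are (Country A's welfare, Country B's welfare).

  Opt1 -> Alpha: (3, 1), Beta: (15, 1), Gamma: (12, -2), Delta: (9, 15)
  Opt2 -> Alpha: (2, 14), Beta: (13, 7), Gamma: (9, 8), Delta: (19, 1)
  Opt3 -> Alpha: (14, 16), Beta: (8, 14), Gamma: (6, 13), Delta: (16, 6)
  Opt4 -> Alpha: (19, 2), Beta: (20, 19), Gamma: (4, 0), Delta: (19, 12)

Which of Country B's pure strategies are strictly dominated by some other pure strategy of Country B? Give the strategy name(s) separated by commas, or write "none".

Gamma

Alpha is not dominated — it holds its own against Beta at Opt1 (1=1); Gamma at Opt1 (1>-2); Delta at Opt2 (14>1).
Beta is not dominated — it holds its own against Alpha at Opt1 (1=1); Gamma at Opt1 (1>-2); Delta at Opt2 (7>1).
Gamma is strictly dominated by Alpha (Opt1: 1>-2, Opt2: 14>8, Opt3: 16>13, Opt4: 2>0).
Nothing dominates Delta: Alpha at Opt1 (15>1); Beta at Opt1 (15>1); Gamma at Opt1 (15>-2).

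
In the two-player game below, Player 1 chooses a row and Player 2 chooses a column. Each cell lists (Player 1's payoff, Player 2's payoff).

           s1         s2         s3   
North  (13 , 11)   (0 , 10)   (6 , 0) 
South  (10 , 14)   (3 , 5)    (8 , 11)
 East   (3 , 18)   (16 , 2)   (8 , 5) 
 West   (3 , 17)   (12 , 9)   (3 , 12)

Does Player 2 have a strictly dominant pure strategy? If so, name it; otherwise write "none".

s1 vs s2: North: 11>10, South: 14>5, East: 18>2, West: 17>9.
s1 vs s3: North: 11>0, South: 14>11, East: 18>5, West: 17>12.
s1 strictly beats every other strategy against every opponent action, so it is strictly dominant.

s1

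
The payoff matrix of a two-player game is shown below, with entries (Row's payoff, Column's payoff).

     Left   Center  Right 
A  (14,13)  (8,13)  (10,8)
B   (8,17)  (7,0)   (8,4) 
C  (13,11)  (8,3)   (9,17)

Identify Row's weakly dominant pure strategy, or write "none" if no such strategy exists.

A vs B: Left: 14>8, Center: 8>7, Right: 10>8.
A vs C: Left: 14>13, Center: 8=8, Right: 10>9.
A is at least as good as every other strategy against every opponent action, so it is weakly dominant.

A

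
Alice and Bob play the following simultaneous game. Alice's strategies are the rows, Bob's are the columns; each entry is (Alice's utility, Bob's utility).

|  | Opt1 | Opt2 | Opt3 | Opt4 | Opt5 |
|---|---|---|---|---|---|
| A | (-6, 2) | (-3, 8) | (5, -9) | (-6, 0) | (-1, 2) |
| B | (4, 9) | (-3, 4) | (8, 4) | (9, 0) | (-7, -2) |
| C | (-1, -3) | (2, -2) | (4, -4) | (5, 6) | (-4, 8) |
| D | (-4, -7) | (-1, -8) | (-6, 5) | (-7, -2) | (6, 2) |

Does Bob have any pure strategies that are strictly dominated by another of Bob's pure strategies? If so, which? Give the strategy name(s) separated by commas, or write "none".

none

Opt1 is not dominated — it holds its own against Opt2 at B (9>4); Opt3 at A (2>-9); Opt4 at A (2>0); Opt5 at A (2=2).
Nothing dominates Opt2: Opt1 at A (8>2); Opt3 at A (8>-9); Opt4 at A (8>0); Opt5 at A (8>2).
Opt3: no other strategy beats it everywhere (Opt1 at D (5>-7); Opt2 at B (4=4); Opt4 at B (4>0); Opt5 at B (4>-2)).
Opt4: no other strategy beats it everywhere (Opt1 at C (6>-3); Opt2 at C (6>-2); Opt3 at A (0>-9); Opt5 at B (0>-2)).
Nothing dominates Opt5: Opt1 at A (2=2); Opt2 at C (8>-2); Opt3 at A (2>-9); Opt4 at A (2>0).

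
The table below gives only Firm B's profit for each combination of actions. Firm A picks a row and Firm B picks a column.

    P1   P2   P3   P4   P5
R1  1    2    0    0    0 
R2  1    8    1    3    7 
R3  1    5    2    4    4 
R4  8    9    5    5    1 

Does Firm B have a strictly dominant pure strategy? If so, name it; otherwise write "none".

P2 vs P1: R1: 2>1, R2: 8>1, R3: 5>1, R4: 9>8.
P2 vs P3: R1: 2>0, R2: 8>1, R3: 5>2, R4: 9>5.
P2 vs P4: R1: 2>0, R2: 8>3, R3: 5>4, R4: 9>5.
P2 vs P5: R1: 2>0, R2: 8>7, R3: 5>4, R4: 9>1.
P2 strictly beats every other strategy against every opponent action, so it is strictly dominant.

P2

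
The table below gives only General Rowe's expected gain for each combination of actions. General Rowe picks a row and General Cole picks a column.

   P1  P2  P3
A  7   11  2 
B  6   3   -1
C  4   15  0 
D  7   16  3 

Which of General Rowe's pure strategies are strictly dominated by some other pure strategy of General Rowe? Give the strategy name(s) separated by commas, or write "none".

B, C

A: no other strategy beats it everywhere (B at P1 (7>6); C at P1 (7>4); D at P1 (7=7)).
B: dominated, since A does at least as well everywhere (P1: 7>6, P2: 11>3, P3: 2>-1).
D strictly dominates C — P1: 7>4, P2: 16>15, P3: 3>0.
D: no other strategy beats it everywhere (A at P1 (7=7); B at P1 (7>6); C at P1 (7>4)).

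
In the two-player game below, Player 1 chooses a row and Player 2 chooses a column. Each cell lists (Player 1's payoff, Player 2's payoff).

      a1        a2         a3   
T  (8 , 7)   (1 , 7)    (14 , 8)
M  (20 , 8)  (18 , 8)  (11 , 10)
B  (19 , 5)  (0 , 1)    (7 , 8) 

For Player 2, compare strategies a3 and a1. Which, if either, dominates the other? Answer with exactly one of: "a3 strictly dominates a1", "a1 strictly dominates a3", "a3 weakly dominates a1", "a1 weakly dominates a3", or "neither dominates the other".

a3 strictly dominates a1

a3's payoffs vs a1's, by Player 1's action — T: 8>7, M: 10>8, B: 8>5.
Every comparison favours a3, so a3 strictly dominates a1.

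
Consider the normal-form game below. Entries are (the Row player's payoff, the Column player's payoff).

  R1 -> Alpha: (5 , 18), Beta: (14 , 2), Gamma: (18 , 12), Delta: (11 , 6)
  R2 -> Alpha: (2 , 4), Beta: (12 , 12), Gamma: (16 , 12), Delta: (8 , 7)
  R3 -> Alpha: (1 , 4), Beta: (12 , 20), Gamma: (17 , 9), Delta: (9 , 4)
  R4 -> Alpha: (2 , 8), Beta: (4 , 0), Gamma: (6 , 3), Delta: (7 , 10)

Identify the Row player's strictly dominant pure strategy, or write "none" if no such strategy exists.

R1 vs R2: Alpha: 5>2, Beta: 14>12, Gamma: 18>16, Delta: 11>8.
R1 vs R3: Alpha: 5>1, Beta: 14>12, Gamma: 18>17, Delta: 11>9.
R1 vs R4: Alpha: 5>2, Beta: 14>4, Gamma: 18>6, Delta: 11>7.
R1 strictly beats every other strategy against every opponent action, so it is strictly dominant.

R1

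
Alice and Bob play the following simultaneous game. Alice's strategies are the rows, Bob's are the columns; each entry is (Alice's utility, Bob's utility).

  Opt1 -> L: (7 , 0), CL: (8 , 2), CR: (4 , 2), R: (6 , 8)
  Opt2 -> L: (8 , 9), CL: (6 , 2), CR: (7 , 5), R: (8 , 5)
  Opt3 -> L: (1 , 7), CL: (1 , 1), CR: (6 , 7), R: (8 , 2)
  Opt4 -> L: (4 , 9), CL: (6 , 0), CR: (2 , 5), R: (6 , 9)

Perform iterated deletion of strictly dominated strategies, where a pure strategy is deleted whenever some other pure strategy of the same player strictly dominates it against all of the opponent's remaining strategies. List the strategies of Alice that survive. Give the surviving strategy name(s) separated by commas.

Opt2

Bob's strategy CL is strictly dominated by R (Opt1: 8>2, Opt2: 5>2, Opt3: 2>1, Opt4: 9>0) and is removed.
Row Opt1 is eliminated: Opt2 beats it against every remaining column (L: 8>7, CR: 7>4, R: 8>6).
For Alice, Opt2 strictly dominates Opt4 on the remaining columns (L: 8>4, CR: 7>2, R: 8>6); eliminate Opt4.
Bob's strategy R is strictly dominated by L (Opt2: 9>5, Opt3: 7>2) and is removed.
For Alice, Opt2 strictly dominates Opt3 on the remaining columns (L: 8>1, CR: 7>6); eliminate Opt3.
For Bob, L strictly dominates CR on the remaining rows (Opt2: 9>5); eliminate CR.
Among the remaining strategies, none is strictly dominated by another pure strategy of the same player, so the elimination stops.
Surviving strategies — Alice: {Opt2}; Bob: {L}.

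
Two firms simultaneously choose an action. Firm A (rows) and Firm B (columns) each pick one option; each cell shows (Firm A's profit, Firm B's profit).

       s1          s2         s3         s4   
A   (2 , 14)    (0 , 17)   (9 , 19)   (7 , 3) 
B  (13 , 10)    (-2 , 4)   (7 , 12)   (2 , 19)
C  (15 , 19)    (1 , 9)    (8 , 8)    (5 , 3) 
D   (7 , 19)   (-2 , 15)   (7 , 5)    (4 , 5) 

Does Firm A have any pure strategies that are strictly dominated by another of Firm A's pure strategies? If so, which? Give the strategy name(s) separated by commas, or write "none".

Nothing dominates A: B at s2 (0>-2); C at s3 (9>8); D at s2 (0>-2).
B: dominated, since C does at least as well everywhere (s1: 15>13, s2: 1>-2, s3: 8>7, s4: 5>2).
C is not dominated — it holds its own against A at s1 (15>2); B at s1 (15>13); D at s1 (15>7).
D is strictly dominated by C (s1: 15>7, s2: 1>-2, s3: 8>7, s4: 5>4).

B, D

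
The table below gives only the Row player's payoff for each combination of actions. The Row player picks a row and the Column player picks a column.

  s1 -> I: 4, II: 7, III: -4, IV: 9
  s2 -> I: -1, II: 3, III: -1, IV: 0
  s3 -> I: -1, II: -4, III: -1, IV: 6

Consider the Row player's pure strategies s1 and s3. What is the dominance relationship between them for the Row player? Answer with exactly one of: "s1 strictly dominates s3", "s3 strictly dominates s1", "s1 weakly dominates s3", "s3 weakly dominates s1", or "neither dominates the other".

s1's payoffs vs s3's, by the Column player's action — I: 4>-1, II: 7>-4, III: -4<-1, IV: 9>6.
s1 does better at I, II, IV but worse at III; neither strategy dominates the other.

neither dominates the other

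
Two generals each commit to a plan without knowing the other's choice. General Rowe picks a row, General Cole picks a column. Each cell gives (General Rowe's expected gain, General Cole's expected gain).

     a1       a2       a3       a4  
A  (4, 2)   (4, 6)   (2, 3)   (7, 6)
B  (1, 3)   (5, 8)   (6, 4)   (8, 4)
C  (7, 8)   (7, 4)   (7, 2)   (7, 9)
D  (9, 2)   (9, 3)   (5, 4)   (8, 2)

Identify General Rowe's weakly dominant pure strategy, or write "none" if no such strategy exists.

A fails to dominate B at a2 (4<5).
B fails to dominate A at a1 (1<4).
C fails to dominate B at a4 (7<8).
D fails to dominate B at a3 (5<6).
No single strategy dominates all the others.

none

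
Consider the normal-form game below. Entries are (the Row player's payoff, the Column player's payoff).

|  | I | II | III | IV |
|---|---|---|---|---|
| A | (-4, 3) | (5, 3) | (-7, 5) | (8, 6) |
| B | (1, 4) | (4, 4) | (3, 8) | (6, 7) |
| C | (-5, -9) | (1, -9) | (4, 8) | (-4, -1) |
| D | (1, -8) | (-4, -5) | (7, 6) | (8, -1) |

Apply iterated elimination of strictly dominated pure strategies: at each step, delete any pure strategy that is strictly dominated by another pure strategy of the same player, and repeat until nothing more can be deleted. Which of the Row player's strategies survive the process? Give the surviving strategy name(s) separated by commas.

Column I is eliminated: III beats it against every remaining row (A: 5>3, B: 8>4, C: 8>-9, D: 6>-8).
For the Column player, III strictly dominates II on the remaining rows (A: 5>3, B: 8>4, C: 8>-9, D: 6>-5); eliminate II.
Row B is eliminated: D beats it against every remaining column (III: 7>3, IV: 8>6).
For the Row player, D strictly dominates C on the remaining columns (III: 7>4, IV: 8>-4); eliminate C.
Among the remaining strategies, none is strictly dominated by another pure strategy of the same player, so the elimination stops.
Surviving strategies — the Row player: {A, D}; the Column player: {III, IV}.

A, D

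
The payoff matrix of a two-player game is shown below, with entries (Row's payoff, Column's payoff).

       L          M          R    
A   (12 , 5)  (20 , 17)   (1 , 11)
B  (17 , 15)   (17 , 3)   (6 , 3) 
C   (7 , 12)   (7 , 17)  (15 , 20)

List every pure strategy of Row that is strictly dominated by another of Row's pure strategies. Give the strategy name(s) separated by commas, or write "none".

none

Nothing dominates A: B at M (20>17); C at L (12>7).
Nothing dominates B: A at L (17>12); C at L (17>7).
Nothing dominates C: A at R (15>1); B at R (15>6).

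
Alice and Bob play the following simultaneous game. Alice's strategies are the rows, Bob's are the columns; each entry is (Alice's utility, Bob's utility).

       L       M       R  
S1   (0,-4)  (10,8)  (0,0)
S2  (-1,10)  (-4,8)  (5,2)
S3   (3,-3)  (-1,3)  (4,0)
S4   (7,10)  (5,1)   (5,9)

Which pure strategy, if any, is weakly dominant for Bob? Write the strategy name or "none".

L fails to dominate M at S1 (-4<8).
M fails to dominate L at S2 (8<10).
R fails to dominate L at S2 (2<10).
No single strategy dominates all the others.

none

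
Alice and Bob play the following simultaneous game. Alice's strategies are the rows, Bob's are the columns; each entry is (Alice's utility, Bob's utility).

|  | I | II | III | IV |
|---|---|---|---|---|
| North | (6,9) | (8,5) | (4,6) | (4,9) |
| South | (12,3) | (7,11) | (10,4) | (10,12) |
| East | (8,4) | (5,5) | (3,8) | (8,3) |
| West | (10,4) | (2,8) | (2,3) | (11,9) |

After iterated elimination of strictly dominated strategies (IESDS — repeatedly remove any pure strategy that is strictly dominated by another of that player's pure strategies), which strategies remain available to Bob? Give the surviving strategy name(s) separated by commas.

Alice's strategy East is strictly dominated by South (I: 12>8, II: 7>5, III: 10>3, IV: 10>8) and is removed.
Bob's strategy II is strictly dominated by IV (North: 9>5, South: 12>11, West: 9>8) and is removed.
Row North is eliminated: South beats it against every remaining column (I: 12>6, III: 10>4, IV: 10>4).
For Bob, IV strictly dominates I on the remaining rows (South: 12>3, West: 9>4); eliminate I.
Bob's strategy III is strictly dominated by IV (South: 12>4, West: 9>3) and is removed.
Alice's strategy South is strictly dominated by West (IV: 11>10) and is removed.
Among the remaining strategies, none is strictly dominated by another pure strategy of the same player, so the elimination stops.
Surviving strategies — Alice: {West}; Bob: {IV}.

IV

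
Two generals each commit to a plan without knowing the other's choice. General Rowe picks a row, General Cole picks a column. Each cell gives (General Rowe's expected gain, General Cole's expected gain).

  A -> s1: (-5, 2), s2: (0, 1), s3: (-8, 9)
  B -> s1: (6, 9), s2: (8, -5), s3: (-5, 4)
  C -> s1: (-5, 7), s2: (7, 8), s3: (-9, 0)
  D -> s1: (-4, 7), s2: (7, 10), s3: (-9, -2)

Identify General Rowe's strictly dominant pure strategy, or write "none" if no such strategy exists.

B vs A: s1: 6>-5, s2: 8>0, s3: -5>-8.
B vs C: s1: 6>-5, s2: 8>7, s3: -5>-9.
B vs D: s1: 6>-4, s2: 8>7, s3: -5>-9.
B strictly beats every other strategy against every opponent action, so it is strictly dominant.

B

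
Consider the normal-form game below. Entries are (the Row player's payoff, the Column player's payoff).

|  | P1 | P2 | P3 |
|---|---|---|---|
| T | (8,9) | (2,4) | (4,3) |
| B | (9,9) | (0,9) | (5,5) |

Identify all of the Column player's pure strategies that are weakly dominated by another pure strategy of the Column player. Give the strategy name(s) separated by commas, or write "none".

P1: no other strategy beats it everywhere (P2 at T (9>4); P3 at T (9>3)).
P2: dominated, since P1 does at least as well everywhere (T: 9>4, B: 9=9).
P1 weakly dominates P3 — T: 9>3, B: 9>5.

P2, P3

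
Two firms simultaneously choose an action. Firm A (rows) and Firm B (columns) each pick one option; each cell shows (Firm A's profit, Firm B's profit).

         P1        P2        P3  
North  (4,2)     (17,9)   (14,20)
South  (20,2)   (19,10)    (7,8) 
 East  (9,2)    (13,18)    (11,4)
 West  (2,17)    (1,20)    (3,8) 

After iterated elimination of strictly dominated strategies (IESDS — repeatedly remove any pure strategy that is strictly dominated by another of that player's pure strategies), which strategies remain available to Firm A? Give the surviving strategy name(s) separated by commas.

North, South

Firm A's strategy West is strictly dominated by North (P1: 4>2, P2: 17>1, P3: 14>3) and is removed.
For Firm B, P2 strictly dominates P1 on the remaining rows (North: 9>2, South: 10>2, East: 18>2); eliminate P1.
For Firm A, North strictly dominates East on the remaining columns (P2: 17>13, P3: 14>11); eliminate East.
Among the remaining strategies, none is strictly dominated by another pure strategy of the same player, so the elimination stops.
Surviving strategies — Firm A: {North, South}; Firm B: {P2, P3}.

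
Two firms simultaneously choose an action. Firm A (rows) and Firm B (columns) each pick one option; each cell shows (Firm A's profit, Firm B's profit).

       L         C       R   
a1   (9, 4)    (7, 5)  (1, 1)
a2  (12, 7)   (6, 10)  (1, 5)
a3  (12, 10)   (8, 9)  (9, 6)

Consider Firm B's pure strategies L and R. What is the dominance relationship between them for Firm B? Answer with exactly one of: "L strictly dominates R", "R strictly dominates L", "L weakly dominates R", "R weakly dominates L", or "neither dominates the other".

L strictly dominates R

L's payoffs vs R's, by Firm A's action — a1: 4>1, a2: 7>5, a3: 10>6.
Every comparison favours L, so L strictly dominates R.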